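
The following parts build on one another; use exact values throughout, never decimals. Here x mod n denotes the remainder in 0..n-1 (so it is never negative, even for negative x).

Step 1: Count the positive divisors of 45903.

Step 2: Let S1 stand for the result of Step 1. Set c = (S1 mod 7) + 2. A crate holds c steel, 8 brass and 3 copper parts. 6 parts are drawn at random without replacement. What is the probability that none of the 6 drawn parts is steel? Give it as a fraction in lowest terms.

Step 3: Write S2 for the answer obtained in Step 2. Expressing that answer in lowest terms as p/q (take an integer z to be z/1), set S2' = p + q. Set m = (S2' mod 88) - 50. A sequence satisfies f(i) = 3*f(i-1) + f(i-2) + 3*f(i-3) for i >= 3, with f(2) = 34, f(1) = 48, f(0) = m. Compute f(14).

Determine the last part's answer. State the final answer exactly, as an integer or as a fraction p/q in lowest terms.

233095390

Step 1: 45903 = 3 * 11 * 13 * 107; number of divisors = (1+1) * (1+1) * (1+1) * (1+1) = 16; answer 16
Step 2: S1 = 16; c = 4; total draws C(15,6) = 5005; favorable C(11,6) = 462; P = 6/65; answer 6/65
Step 3: S2 = 6/65; threaded value p + q = 71; m = 21; f(3) = 3*(34) + 1*(48) + 3*(21) = 213; iterating: f(3)=213, f(4)=817, f(5)=2766, f(6)=9754, f(7)=34479, f(8)=121489, f(9)=428208, f(10)=1509550, f(11)=5321325, f(12)=18758149, f(13)=66124422, f(14)=233095390; answer 233095390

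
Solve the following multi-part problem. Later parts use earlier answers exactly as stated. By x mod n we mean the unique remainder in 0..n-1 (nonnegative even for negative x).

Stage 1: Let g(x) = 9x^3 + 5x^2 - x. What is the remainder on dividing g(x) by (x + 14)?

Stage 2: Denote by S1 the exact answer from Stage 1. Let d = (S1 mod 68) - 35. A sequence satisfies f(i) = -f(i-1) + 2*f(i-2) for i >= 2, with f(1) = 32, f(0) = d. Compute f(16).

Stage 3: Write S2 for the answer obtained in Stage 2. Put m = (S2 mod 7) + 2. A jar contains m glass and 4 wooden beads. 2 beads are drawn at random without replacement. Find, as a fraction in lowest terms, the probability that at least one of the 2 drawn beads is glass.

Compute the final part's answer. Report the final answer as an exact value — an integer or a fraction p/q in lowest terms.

10/11

Stage 1: remainder = value at the root: 9*(-14)^3 + 5*(-14)^2 - 1*(-14)^1 = (-24696) + (980) + (14) = -23702; answer -23702
Stage 2: S1 = -23702; d = -5; f(2) = -1*(32) + 2*(-5) = -42; iterating: f(2)=-42, f(3)=106, f(4)=-190, f(5)=402, f(6)=-782, f(7)=1586, f(8)=-3150, f(9)=6322, f(10)=-12622, f(11)=25266, f(12)=-50510, f(13)=101042, f(14)=-202062, f(15)=404146, f(16)=-808270; answer -808270
Stage 3: S2 = -808270; m = 8; total draws C(12,2) = 66; complement C(4,2) = 6; favorable 66 - 6 = 60; P = 10/11; answer 10/11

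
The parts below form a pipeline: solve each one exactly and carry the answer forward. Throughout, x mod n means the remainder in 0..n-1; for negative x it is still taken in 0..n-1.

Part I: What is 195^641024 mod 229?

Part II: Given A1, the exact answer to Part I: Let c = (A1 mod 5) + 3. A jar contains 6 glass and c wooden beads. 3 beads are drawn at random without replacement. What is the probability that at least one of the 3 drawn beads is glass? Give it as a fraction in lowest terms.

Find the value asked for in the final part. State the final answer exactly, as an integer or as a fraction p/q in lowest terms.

10/11

Part I: squarings mod 229: 195^1=195, 195^2=11, 195^4=121, 195^8=214, 195^16=225, 195^32=16, 195^64=27, 195^128=42, 195^256=161, 195^512=44, 195^1024=104, 195^2048=53, 195^4096=61, 195^8192=57, 195^16384=43, 195^32768=17, 195^65536=60, 195^131072=165, 195^262144=203, 195^524288=218; 195^641024 = 195^2048 * 195^16384 * 195^32768 * 195^65536 * 195^524288 = 218 (mod 229); answer 218
Part II: A1 = 218; c = 6; total draws C(12,3) = 220; complement C(6,3) = 20; favorable 220 - 20 = 200; P = 10/11; answer 10/11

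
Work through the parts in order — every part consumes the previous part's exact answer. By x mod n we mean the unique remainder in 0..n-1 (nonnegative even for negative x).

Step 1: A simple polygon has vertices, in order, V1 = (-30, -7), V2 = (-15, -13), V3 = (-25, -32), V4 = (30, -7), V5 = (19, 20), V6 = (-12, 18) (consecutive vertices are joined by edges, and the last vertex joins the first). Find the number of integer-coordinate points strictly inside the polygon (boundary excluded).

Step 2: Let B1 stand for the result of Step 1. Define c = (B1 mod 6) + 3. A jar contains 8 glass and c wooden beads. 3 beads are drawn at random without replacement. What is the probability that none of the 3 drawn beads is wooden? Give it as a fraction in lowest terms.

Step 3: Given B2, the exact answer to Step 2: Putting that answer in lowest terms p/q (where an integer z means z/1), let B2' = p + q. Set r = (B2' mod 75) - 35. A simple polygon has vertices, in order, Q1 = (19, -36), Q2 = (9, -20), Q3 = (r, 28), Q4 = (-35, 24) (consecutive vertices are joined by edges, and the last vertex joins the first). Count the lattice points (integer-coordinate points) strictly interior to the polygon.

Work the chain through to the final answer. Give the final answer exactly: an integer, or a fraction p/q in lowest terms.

1777

Step 1: cross terms: (-30*-13 - -15*-7)=285, (-15*-32 - -25*-13)=155, (-25*-7 - 30*-32)=1135, (30*20 - 19*-7)=733, (19*18 - -12*20)=582, (-12*-7 - -30*18)=624; twice the area = |3514| = 3514; area = 1757; boundary points = 3 + 1 + 5 + 1 + 1 + 1 = 12; strictly interior points = area - boundary/2 + 1 = 1752; answer 1752
Step 2: B1 = 1752; c = 3; total draws C(11,3) = 165; favorable C(8,3) = 56; P = 56/165; answer 56/165
Step 3: B2 = 56/165; threaded value p + q = 221; r = 36; cross terms: (19*-20 - 9*-36)=-56, (9*28 - 36*-20)=972, (36*24 - -35*28)=1844, (-35*-36 - 19*24)=804; twice the area = |3564| = 3564; area = 1782; boundary points = 2 + 3 + 1 + 6 = 12; strictly interior points = area - boundary/2 + 1 = 1777; answer 1777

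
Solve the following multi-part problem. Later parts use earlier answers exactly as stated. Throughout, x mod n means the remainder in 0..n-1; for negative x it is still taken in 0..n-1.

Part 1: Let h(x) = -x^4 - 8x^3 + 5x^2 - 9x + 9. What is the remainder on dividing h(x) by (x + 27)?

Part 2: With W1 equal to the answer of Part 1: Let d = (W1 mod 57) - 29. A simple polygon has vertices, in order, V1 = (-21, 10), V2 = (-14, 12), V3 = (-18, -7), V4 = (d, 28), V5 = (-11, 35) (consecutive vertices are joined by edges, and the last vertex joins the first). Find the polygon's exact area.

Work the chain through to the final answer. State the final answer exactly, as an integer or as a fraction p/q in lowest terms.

295/2

Part 1: remainder = value at the root: -1*(-27)^4 - 8*(-27)^3 + 5*(-27)^2 - 9*(-27)^1 + 9 = (-531441) + (157464) + (3645) + (243) + (9) = -370080; answer -370080
Part 2: W1 = -370080; d = -8; cross terms: (-21*12 - -14*10)=-112, (-14*-7 - -18*12)=314, (-18*28 - -8*-7)=-560, (-8*35 - -11*28)=28, (-11*10 - -21*35)=625; twice the area = |295| = 295; area = 295/2; answer 295/2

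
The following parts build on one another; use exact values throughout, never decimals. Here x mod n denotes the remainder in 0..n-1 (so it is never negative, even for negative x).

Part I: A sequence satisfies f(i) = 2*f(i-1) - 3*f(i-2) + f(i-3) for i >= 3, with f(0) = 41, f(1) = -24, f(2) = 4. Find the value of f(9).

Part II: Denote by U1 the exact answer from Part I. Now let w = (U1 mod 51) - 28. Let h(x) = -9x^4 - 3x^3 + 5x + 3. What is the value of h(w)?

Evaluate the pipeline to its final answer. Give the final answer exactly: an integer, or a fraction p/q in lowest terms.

-5466185

Part I: f(3) = 2*(4) - 3*(-24) + 1*(41) = 121; iterating: f(3)=121, f(4)=206, f(5)=53, f(6)=-391, f(7)=-735, f(8)=-244, f(9)=1326; answer 1326
Part II: U1 = 1326; w = -28; -9*(-28)^4 - 3*(-28)^3 + 5*(-28)^1 + 3 = (-5531904) + (65856) + (-140) + (3) = -5466185; answer -5466185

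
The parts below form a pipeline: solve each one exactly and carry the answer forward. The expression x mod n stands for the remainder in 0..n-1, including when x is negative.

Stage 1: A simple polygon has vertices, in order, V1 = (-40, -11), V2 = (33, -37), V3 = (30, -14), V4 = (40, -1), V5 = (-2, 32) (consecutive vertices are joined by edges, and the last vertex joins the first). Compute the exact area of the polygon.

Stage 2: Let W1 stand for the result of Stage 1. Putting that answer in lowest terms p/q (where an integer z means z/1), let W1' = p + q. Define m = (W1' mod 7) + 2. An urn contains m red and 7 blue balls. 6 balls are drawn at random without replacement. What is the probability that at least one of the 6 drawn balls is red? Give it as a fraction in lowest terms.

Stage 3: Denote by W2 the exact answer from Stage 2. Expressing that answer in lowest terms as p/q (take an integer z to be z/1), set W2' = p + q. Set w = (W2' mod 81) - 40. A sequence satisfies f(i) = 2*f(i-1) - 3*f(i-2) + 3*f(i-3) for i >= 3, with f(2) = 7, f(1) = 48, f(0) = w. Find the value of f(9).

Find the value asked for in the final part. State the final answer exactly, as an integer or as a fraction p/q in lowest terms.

Stage 1: cross terms: (-40*-37 - 33*-11)=1843, (33*-14 - 30*-37)=648, (30*-1 - 40*-14)=530, (40*32 - -2*-1)=1278, (-2*-11 - -40*32)=1302; twice the area = |5601| = 5601; area = 5601/2; answer 5601/2
Stage 2: W1 = 5601/2; threaded value p + q = 5603; m = 5; total draws C(12,6) = 924; complement C(7,6) = 7; favorable 924 - 7 = 917; P = 131/132; answer 131/132
Stage 3: W2 = 131/132; threaded value p + q = 263; w = -20; f(3) = 2*(7) - 3*(48) + 3*(-20) = -190; iterating: f(3)=-190, f(4)=-257, f(5)=77, f(6)=355, f(7)=-292, f(8)=-1418, f(9)=-895; answer -895

-895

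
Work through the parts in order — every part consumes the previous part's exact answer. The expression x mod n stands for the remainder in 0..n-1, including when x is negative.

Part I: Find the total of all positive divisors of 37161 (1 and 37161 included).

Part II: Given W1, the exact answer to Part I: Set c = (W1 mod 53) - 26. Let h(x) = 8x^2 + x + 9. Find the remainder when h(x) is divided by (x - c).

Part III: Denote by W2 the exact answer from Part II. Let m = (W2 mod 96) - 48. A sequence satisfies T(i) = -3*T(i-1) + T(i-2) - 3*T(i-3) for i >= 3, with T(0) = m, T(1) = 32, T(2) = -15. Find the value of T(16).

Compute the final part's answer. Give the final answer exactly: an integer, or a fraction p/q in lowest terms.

84114504

Part I: 37161 = 3^2 * 4129; sigma = (1 + 3 + 9) * (1 + 4129) = 13 * 4130 = 53690; answer 53690
Part II: W1 = 53690; c = -25; remainder = value at the root: 8*(-25)^2 + 1*(-25)^1 + 9 = (5000) + (-25) + (9) = 4984; answer 4984
Part III: W2 = 4984; m = 40; T(3) = -3*(-15) + 1*(32) - 3*(40) = -43; iterating: T(3)=-43, T(4)=18, T(5)=-52, T(6)=303, T(7)=-1015, T(8)=3504, T(9)=-12436, T(10)=43857, T(11)=-154519, T(12)=544722, T(13)=-1920256, T(14)=6769047, T(15)=-23861563, T(16)=84114504; answer 84114504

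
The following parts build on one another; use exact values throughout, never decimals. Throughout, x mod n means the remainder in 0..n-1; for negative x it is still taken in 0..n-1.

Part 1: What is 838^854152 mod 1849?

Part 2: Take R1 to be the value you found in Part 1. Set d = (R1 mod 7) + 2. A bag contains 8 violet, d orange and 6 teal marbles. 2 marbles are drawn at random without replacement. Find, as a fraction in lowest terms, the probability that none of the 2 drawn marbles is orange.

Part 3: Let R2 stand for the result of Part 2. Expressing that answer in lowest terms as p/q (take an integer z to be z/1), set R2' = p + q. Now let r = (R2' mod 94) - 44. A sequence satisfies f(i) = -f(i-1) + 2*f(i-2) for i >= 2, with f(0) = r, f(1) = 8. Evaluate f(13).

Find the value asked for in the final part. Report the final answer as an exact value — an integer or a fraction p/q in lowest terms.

-111922

Part 1: squarings mod 1849: 838^1=838, 838^2=1473, 838^4=852, 838^8=1096, 838^16=1215, 838^32=723, 838^64=1311, 838^128=1000, 838^256=1540, 838^512=1182, 838^1024=1129, 838^2048=680, 838^4096=150, 838^8192=312, 838^16384=1196, 838^32768=1139, 838^65536=1172, 838^131072=1626, 838^262144=1655, 838^524288=656; 838^854152 = 838^8 * 838^128 * 838^2048 * 838^65536 * 838^262144 * 838^524288 = 1208 (mod 1849); answer 1208
Part 2: R1 = 1208; d = 6; total draws C(20,2) = 190; favorable C(14,2) = 91; P = 91/190; answer 91/190
Part 3: R2 = 91/190; threaded value p + q = 281; r = 49; f(2) = -1*(8) + 2*(49) = 90; iterating: f(2)=90, f(3)=-74, f(4)=254, f(5)=-402, f(6)=910, f(7)=-1714, f(8)=3534, f(9)=-6962, f(10)=14030, f(11)=-27954, f(12)=56014, f(13)=-111922; answer -111922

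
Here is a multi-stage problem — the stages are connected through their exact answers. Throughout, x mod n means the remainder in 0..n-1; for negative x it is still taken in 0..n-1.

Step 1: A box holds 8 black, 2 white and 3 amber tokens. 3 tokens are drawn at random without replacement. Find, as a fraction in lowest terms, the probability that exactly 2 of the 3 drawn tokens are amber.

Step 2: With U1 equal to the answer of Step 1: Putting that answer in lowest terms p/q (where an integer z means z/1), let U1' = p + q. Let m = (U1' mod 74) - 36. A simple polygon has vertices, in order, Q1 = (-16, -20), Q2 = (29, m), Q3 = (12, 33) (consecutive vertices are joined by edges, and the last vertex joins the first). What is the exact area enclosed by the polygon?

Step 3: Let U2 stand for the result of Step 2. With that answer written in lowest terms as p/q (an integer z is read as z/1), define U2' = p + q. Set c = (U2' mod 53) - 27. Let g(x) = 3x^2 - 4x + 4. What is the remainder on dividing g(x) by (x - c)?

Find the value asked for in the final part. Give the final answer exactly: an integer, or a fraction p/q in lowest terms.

Step 1: total draws C(13,3) = 286; favorable C(3,2)*C(10,1) = 30; P = 15/143; answer 15/143
Step 2: U1 = 15/143; threaded value p + q = 158; m = -26; cross terms: (-16*-26 - 29*-20)=996, (29*33 - 12*-26)=1269, (12*-20 - -16*33)=288; twice the area = |2553| = 2553; area = 2553/2; answer 2553/2
Step 3: U2 = 2553/2; threaded value p + q = 2555; c = -16; remainder = value at the root: 3*(-16)^2 - 4*(-16)^1 + 4 = (768) + (64) + (4) = 836; answer 836

836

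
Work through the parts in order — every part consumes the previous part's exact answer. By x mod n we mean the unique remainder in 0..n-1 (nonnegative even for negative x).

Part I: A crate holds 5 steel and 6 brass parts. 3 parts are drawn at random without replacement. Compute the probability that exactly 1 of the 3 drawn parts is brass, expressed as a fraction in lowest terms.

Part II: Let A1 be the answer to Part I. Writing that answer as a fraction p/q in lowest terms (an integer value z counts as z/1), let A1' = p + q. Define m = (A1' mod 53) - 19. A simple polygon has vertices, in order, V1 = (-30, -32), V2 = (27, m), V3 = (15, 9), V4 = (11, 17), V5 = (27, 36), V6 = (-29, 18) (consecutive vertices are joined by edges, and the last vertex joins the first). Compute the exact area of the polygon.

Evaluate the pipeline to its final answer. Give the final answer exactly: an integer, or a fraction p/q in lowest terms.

2189

Part I: total draws C(11,3) = 165; favorable C(6,1)*C(5,2) = 60; P = 4/11; answer 4/11
Part II: A1 = 4/11; threaded value p + q = 15; m = -4; cross terms: (-30*-4 - 27*-32)=984, (27*9 - 15*-4)=303, (15*17 - 11*9)=156, (11*36 - 27*17)=-63, (27*18 - -29*36)=1530, (-29*-32 - -30*18)=1468; twice the area = |4378| = 4378; area = 2189; answer 2189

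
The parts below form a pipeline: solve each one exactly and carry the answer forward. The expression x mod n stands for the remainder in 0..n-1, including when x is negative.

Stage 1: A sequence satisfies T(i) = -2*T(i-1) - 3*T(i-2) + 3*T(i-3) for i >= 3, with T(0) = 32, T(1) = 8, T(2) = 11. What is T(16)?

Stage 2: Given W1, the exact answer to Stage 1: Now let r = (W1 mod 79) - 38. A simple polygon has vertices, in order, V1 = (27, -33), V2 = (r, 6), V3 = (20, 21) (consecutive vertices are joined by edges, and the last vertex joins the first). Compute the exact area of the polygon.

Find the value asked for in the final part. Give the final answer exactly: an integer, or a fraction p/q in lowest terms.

Stage 1: T(3) = -2*(11) - 3*(8) + 3*(32) = 50; iterating: T(3)=50, T(4)=-109, T(5)=101, T(6)=275, T(7)=-1180, T(8)=1838, T(9)=689, T(10)=-10432, T(11)=24311, T(12)=-15259, T(13)=-73711, T(14)=266132, T(15)=-356908, T(16)=-305713; answer -305713
Stage 2: W1 = -305713; r = -21; cross terms: (27*6 - -21*-33)=-531, (-21*21 - 20*6)=-561, (20*-33 - 27*21)=-1227; twice the area = |-2319| = 2319; area = 2319/2; answer 2319/2

2319/2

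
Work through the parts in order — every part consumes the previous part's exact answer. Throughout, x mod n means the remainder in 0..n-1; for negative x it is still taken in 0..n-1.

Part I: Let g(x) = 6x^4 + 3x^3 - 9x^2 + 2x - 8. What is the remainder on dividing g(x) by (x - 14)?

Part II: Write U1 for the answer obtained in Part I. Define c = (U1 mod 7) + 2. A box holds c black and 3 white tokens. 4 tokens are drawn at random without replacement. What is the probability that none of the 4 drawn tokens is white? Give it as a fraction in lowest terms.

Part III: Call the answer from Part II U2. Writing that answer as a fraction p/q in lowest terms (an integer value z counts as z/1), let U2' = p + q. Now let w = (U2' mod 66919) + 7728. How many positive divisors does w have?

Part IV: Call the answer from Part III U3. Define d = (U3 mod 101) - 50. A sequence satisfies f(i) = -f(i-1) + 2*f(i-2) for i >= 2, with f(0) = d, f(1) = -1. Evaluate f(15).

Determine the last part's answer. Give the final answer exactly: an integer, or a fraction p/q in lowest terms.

Part I: remainder = value at the root: 6*(14)^4 + 3*(14)^3 - 9*(14)^2 + 2*(14)^1 - 8 = (230496) + (8232) + (-1764) + (28) + (-8) = 236984; answer 236984
Part II: U1 = 236984; c = 8; total draws C(11,4) = 330; favorable C(8,4) = 70; P = 7/33; answer 7/33
Part III: U2 = 7/33; threaded value p + q = 40; w = 7768; 7768 = 2^3 * 971; number of divisors = (3+1) * (1+1) = 8; answer 8
Part IV: U3 = 8; d = -42; f(2) = -1*(-1) + 2*(-42) = -83; iterating: f(2)=-83, f(3)=81, f(4)=-247, f(5)=409, f(6)=-903, f(7)=1721, f(8)=-3527, f(9)=6969, f(10)=-14023, f(11)=27961, f(12)=-56007, f(13)=111929, f(14)=-223943, f(15)=447801; answer 447801

447801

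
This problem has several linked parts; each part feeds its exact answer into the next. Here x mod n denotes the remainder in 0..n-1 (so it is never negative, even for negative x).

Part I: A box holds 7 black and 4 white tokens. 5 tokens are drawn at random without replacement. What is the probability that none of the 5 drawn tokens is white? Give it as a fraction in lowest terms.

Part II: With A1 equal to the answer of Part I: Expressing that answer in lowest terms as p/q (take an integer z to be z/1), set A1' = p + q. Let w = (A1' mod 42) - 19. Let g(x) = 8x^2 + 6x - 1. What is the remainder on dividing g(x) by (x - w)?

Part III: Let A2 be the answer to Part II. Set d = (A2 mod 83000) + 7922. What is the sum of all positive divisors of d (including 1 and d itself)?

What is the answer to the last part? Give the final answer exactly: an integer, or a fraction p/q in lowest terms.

Part I: total draws C(11,5) = 462; favorable C(7,5) = 21; P = 1/22; answer 1/22
Part II: A1 = 1/22; threaded value p + q = 23; w = 4; remainder = value at the root: 8*(4)^2 + 6*(4)^1 - 1 = (128) + (24) + (-1) = 151; answer 151
Part III: A2 = 151; d = 8073; 8073 = 3^3 * 13 * 23; sigma = (1 + 3 + 9 + 27) * (1 + 13) * (1 + 23) = 40 * 14 * 24 = 13440; answer 13440

13440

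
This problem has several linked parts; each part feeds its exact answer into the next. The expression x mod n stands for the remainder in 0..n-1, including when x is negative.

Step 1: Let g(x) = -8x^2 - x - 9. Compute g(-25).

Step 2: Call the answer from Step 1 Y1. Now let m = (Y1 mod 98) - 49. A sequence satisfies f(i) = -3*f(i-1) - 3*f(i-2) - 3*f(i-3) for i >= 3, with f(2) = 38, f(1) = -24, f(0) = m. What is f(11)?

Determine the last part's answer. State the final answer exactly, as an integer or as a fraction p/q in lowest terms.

Step 1: -8*(-25)^2 - 1*(-25)^1 - 9 = (-5000) + (25) + (-9) = -4984; answer -4984
Step 2: Y1 = -4984; m = -35; f(3) = -3*(38) - 3*(-24) - 3*(-35) = 63; iterating: f(3)=63, f(4)=-231, f(5)=390, f(6)=-666, f(7)=1521, f(8)=-3735, f(9)=8640, f(10)=-19278, f(11)=43119; answer 43119

43119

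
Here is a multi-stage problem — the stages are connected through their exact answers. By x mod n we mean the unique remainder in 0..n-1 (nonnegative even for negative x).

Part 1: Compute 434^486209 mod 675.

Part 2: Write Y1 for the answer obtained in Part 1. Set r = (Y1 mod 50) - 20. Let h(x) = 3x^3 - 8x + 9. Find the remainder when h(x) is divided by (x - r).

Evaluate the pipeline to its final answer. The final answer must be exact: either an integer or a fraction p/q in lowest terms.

20434

Part 1: squarings mod 675: 434^1=434, 434^2=31, 434^4=286, 434^8=121, 434^16=466, 434^32=481, 434^64=511, 434^128=571, 434^256=16, 434^512=256, 434^1024=61, 434^2048=346, 434^4096=241, 434^8192=31, 434^16384=286, 434^32768=121, 434^65536=466, 434^131072=481, 434^262144=511; 434^486209 = 434^1 * 434^64 * 434^256 * 434^512 * 434^2048 * 434^8192 * 434^16384 * 434^65536 * 434^131072 * 434^262144 = 239 (mod 675); answer 239
Part 2: Y1 = 239; r = 19; remainder = value at the root: 3*(19)^3 - 8*(19)^1 + 9 = (20577) + (-152) + (9) = 20434; answer 20434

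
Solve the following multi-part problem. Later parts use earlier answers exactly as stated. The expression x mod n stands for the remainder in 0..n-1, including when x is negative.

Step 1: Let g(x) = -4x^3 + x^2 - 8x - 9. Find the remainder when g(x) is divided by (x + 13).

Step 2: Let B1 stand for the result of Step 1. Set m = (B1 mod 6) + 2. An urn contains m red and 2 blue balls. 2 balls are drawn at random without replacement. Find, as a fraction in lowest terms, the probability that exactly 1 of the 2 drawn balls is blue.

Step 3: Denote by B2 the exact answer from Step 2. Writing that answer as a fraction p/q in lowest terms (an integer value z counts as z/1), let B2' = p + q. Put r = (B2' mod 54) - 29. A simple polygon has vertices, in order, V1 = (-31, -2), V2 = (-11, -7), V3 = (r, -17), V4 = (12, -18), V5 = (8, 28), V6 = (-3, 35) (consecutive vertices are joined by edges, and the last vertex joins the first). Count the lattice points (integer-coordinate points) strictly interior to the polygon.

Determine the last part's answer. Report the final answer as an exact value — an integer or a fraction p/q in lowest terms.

Step 1: remainder = value at the root: -4*(-13)^3 + 1*(-13)^2 - 8*(-13)^1 - 9 = (8788) + (169) + (104) + (-9) = 9052; answer 9052
Step 2: B1 = 9052; m = 6; total draws C(8,2) = 28; favorable C(2,1)*C(6,1) = 12; P = 3/7; answer 3/7
Step 3: B2 = 3/7; threaded value p + q = 10; r = -19; cross terms: (-31*-7 - -11*-2)=195, (-11*-17 - -19*-7)=54, (-19*-18 - 12*-17)=546, (12*28 - 8*-18)=480, (8*35 - -3*28)=364, (-3*-2 - -31*35)=1091; twice the area = |2730| = 2730; area = 1365; boundary points = 5 + 2 + 1 + 2 + 1 + 1 = 12; strictly interior points = area - boundary/2 + 1 = 1360; answer 1360

1360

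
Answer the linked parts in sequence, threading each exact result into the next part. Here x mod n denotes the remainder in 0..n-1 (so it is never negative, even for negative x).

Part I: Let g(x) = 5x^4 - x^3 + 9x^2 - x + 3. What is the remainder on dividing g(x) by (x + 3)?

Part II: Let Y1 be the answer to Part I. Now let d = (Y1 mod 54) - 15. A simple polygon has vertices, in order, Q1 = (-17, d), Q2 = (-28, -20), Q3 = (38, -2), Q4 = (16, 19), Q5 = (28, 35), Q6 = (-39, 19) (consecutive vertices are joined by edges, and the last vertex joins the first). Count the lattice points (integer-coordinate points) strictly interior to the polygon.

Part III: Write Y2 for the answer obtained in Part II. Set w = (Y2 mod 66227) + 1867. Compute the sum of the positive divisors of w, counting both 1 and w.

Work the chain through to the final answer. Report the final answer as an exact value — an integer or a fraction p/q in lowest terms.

Part I: remainder = value at the root: 5*(-3)^4 - 1*(-3)^3 + 9*(-3)^2 - 1*(-3)^1 + 3 = (405) + (27) + (81) + (3) + (3) = 519; answer 519
Part II: Y1 = 519; d = 18; cross terms: (-17*-20 - -28*18)=844, (-28*-2 - 38*-20)=816, (38*19 - 16*-2)=754, (16*35 - 28*19)=28, (28*19 - -39*35)=1897, (-39*18 - -17*19)=-379; twice the area = |3960| = 3960; area = 1980; boundary points = 1 + 6 + 1 + 4 + 1 + 1 = 14; strictly interior points = area - boundary/2 + 1 = 1974; answer 1974
Part III: Y2 = 1974; w = 3841; 3841 = 23 * 167; sigma = (1 + 23) * (1 + 167) = 24 * 168 = 4032; answer 4032

4032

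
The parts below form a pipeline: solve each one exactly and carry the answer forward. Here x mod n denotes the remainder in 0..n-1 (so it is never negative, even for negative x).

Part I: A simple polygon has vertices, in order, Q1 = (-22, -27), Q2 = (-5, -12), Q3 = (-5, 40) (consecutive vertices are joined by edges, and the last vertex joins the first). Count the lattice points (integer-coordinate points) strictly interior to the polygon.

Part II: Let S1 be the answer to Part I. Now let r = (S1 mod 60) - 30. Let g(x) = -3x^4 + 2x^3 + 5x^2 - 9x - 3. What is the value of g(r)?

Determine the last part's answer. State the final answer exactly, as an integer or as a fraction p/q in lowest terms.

Part I: cross terms: (-22*-12 - -5*-27)=129, (-5*40 - -5*-12)=-260, (-5*-27 - -22*40)=1015; twice the area = |884| = 884; area = 442; boundary points = 1 + 52 + 1 = 54; strictly interior points = area - boundary/2 + 1 = 416; answer 416
Part II: S1 = 416; r = 26; -3*(26)^4 + 2*(26)^3 + 5*(26)^2 - 9*(26)^1 - 3 = (-1370928) + (35152) + (3380) + (-234) + (-3) = -1332633; answer -1332633

-1332633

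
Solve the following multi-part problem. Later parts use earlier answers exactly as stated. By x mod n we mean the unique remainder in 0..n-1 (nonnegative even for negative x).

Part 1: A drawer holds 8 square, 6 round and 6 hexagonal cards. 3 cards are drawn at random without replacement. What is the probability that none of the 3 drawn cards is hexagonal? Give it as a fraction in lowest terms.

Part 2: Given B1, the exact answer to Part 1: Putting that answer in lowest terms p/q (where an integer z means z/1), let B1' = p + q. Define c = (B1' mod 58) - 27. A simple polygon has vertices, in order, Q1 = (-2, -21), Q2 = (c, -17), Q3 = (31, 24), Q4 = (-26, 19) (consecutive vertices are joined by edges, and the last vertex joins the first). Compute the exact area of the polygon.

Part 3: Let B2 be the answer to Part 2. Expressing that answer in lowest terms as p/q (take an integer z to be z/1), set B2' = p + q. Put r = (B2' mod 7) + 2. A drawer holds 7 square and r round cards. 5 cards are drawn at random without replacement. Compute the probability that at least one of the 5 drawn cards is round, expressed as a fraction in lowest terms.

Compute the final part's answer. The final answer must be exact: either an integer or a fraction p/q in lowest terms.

422/429

Part 1: total draws C(20,3) = 1140; favorable C(14,3) = 364; P = 91/285; answer 91/285
Part 2: B1 = 91/285; threaded value p + q = 376; c = 1; cross terms: (-2*-17 - 1*-21)=55, (1*24 - 31*-17)=551, (31*19 - -26*24)=1213, (-26*-21 - -2*19)=584; twice the area = |2403| = 2403; area = 2403/2; answer 2403/2
Part 3: B2 = 2403/2; threaded value p + q = 2405; r = 6; total draws C(13,5) = 1287; complement C(7,5) = 21; favorable 1287 - 21 = 1266; P = 422/429; answer 422/429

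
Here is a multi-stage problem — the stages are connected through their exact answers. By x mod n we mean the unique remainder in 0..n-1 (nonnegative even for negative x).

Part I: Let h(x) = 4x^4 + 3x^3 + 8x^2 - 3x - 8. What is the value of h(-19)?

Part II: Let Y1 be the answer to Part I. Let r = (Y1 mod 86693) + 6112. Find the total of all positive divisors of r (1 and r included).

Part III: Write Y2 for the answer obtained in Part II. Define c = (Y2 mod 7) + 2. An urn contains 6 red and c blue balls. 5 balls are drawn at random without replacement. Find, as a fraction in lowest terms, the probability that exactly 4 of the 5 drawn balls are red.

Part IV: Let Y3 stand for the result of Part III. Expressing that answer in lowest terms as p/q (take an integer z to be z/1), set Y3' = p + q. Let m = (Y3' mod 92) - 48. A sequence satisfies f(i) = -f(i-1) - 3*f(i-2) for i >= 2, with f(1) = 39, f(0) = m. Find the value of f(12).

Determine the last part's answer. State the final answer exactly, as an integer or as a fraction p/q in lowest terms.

Part I: 4*(-19)^4 + 3*(-19)^3 + 8*(-19)^2 - 3*(-19)^1 - 8 = (521284) + (-20577) + (2888) + (57) + (-8) = 503644; answer 503644
Part II: Y1 = 503644; r = 76291; 76291 = 23 * 31 * 107; sigma = (1 + 23) * (1 + 31) * (1 + 107) = 24 * 32 * 108 = 82944; answer 82944
Part III: Y2 = 82944; c = 3; total draws C(9,5) = 126; favorable C(6,4)*C(3,1) = 45; P = 5/14; answer 5/14
Part IV: Y3 = 5/14; threaded value p + q = 19; m = -29; f(2) = -1*(39) - 3*(-29) = 48; iterating: f(2)=48, f(3)=-165, f(4)=21, f(5)=474, f(6)=-537, f(7)=-885, f(8)=2496, f(9)=159, f(10)=-7647, f(11)=7170, f(12)=15771; answer 15771

15771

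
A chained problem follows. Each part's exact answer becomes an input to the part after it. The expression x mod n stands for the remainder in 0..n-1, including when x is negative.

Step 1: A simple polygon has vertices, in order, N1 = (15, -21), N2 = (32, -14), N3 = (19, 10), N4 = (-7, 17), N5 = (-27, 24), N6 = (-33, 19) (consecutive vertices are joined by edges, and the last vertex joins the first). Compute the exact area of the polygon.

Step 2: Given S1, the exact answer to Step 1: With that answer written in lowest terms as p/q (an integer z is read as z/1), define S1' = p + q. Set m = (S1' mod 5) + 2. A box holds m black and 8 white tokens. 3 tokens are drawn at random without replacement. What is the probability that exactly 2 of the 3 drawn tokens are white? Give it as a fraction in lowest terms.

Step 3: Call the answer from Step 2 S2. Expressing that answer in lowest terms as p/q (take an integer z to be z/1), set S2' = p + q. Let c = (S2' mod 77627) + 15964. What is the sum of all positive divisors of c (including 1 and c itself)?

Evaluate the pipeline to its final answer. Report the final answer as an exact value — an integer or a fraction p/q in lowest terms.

23192

Step 1: cross terms: (15*-14 - 32*-21)=462, (32*10 - 19*-14)=586, (19*17 - -7*10)=393, (-7*24 - -27*17)=291, (-27*19 - -33*24)=279, (-33*-21 - 15*19)=408; twice the area = |2419| = 2419; area = 2419/2; answer 2419/2
Step 2: S1 = 2419/2; threaded value p + q = 2421; m = 3; total draws C(11,3) = 165; favorable C(8,2)*C(3,1) = 84; P = 28/55; answer 28/55
Step 3: S2 = 28/55; threaded value p + q = 83; c = 16047; 16047 = 3^2 * 1783; sigma = (1 + 3 + 9) * (1 + 1783) = 13 * 1784 = 23192; answer 23192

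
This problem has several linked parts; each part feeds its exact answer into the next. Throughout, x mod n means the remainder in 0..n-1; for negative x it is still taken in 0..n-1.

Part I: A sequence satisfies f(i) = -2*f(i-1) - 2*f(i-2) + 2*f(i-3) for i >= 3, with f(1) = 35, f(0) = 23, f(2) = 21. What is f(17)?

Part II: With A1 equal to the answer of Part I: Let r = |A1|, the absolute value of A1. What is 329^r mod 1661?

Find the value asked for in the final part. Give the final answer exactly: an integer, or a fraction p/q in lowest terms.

Part I: f(3) = -2*(21) - 2*(35) + 2*(23) = -66; iterating: f(3)=-66, f(4)=160, f(5)=-146, f(6)=-160, f(7)=932, f(8)=-1836, f(9)=1488, f(10)=2560, f(11)=-11768, f(12)=21392, f(13)=-14128, f(14)=-38064, f(15)=147168, f(16)=-246464, f(17)=122464; answer 122464
Part II: A1 = 122464; r = 122464; squarings mod 1661: 329^1=329, 329^2=276, 329^4=1431, 329^8=1409, 329^16=386, 329^32=1167, 329^64=1530, 329^128=551, 329^256=1299, 329^512=1486, 329^1024=727, 329^2048=331, 329^4096=1596, 329^8192=903, 329^16384=1519, 329^32768=232, 329^65536=672; 329^122464 = 329^32 * 329^64 * 329^512 * 329^1024 * 329^2048 * 329^4096 * 329^16384 * 329^32768 * 329^65536 = 1530 (mod 1661); answer 1530

1530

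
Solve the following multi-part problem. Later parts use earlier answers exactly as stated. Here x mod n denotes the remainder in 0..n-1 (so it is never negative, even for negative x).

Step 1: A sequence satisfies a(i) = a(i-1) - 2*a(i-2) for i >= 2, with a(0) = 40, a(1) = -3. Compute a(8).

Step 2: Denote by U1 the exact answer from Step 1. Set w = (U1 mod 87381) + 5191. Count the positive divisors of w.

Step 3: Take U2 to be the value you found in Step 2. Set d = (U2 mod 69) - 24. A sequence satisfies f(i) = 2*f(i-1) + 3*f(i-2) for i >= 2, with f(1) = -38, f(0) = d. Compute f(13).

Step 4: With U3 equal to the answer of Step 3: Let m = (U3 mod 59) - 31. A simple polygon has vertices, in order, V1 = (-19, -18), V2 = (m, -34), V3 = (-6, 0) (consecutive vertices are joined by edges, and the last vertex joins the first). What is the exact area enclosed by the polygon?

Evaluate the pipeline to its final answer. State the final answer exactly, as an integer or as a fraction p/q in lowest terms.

Step 1: a(2) = 1*(-3) - 2*(40) = -83; iterating: a(2)=-83, a(3)=-77, a(4)=89, a(5)=243, a(6)=65, a(7)=-421, a(8)=-551; answer -551
Step 2: U1 = -551; w = 92021; 92021 = 17 * 5413; number of divisors = (1+1) * (1+1) = 4; answer 4
Step 3: U2 = 4; d = -20; f(2) = 2*(-38) + 3*(-20) = -136; iterating: f(2)=-136, f(3)=-386, f(4)=-1180, f(5)=-3518, f(6)=-10576, f(7)=-31706, f(8)=-95140, f(9)=-285398, f(10)=-856216, f(11)=-2568626, f(12)=-7705900, f(13)=-23117678; answer -23117678
Step 4: U3 = -23117678; m = 25; cross terms: (-19*-34 - 25*-18)=1096, (25*0 - -6*-34)=-204, (-6*-18 - -19*0)=108; twice the area = |1000| = 1000; area = 500; answer 500

500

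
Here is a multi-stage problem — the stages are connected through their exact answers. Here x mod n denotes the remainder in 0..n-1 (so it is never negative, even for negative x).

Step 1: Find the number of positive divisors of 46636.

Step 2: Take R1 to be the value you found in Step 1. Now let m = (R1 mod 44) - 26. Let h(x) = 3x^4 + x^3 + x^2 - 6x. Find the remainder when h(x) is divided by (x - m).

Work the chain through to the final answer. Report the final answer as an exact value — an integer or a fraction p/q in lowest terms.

Step 1: 46636 = 2^2 * 89 * 131; number of divisors = (2+1) * (1+1) * (1+1) = 12; answer 12
Step 2: R1 = 12; m = -14; remainder = value at the root: 3*(-14)^4 + 1*(-14)^3 + 1*(-14)^2 - 6*(-14)^1 = (115248) + (-2744) + (196) + (84) = 112784; answer 112784

112784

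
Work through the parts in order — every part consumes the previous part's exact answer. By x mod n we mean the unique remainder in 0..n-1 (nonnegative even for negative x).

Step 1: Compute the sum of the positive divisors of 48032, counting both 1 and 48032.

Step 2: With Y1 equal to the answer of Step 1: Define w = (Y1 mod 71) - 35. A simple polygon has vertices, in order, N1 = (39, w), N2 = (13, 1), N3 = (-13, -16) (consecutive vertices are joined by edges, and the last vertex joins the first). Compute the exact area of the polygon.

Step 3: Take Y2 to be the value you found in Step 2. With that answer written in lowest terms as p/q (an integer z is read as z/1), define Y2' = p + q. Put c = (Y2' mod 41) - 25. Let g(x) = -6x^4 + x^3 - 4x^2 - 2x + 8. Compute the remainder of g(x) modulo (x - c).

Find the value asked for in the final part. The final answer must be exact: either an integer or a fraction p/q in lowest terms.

-100

Step 1: 48032 = 2^5 * 19 * 79; sigma = (1 + 2 + 4 + 8 + 16 + 32) * (1 + 19) * (1 + 79) = 63 * 20 * 80 = 100800; answer 100800
Step 2: Y1 = 100800; w = 16; cross terms: (39*1 - 13*16)=-169, (13*-16 - -13*1)=-195, (-13*16 - 39*-16)=416; twice the area = |52| = 52; area = 26; answer 26
Step 3: Y2 = 26; threaded value p + q = 27; c = 2; remainder = value at the root: -6*(2)^4 + 1*(2)^3 - 4*(2)^2 - 2*(2)^1 + 8 = (-96) + (8) + (-16) + (-4) + (8) = -100; answer -100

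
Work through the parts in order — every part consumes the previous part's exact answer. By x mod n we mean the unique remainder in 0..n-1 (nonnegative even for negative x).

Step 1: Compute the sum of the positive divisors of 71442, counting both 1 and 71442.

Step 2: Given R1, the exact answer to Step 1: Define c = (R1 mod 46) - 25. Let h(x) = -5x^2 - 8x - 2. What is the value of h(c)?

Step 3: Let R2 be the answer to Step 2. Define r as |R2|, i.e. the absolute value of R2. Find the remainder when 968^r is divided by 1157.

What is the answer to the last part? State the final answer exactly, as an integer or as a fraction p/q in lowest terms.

Step 1: 71442 = 2 * 3^6 * 7^2; sigma = (1 + 2) * (1 + 3 + 9 + 27 + 81 + 243 + 729) * (1 + 7 + 49) = 3 * 1093 * 57 = 186903; answer 186903
Step 2: R1 = 186903; c = -20; -5*(-20)^2 - 8*(-20)^1 - 2 = (-2000) + (160) + (-2) = -1842; answer -1842
Step 3: R2 = -1842; r = 1842; squarings mod 1157: 968^1=968, 968^2=1011, 968^4=490, 968^8=601, 968^16=217, 968^32=809, 968^64=776, 968^128=536, 968^256=360, 968^512=16, 968^1024=256; 968^1842 = 968^2 * 968^16 * 968^32 * 968^256 * 968^512 * 968^1024 = 662 (mod 1157); answer 662

662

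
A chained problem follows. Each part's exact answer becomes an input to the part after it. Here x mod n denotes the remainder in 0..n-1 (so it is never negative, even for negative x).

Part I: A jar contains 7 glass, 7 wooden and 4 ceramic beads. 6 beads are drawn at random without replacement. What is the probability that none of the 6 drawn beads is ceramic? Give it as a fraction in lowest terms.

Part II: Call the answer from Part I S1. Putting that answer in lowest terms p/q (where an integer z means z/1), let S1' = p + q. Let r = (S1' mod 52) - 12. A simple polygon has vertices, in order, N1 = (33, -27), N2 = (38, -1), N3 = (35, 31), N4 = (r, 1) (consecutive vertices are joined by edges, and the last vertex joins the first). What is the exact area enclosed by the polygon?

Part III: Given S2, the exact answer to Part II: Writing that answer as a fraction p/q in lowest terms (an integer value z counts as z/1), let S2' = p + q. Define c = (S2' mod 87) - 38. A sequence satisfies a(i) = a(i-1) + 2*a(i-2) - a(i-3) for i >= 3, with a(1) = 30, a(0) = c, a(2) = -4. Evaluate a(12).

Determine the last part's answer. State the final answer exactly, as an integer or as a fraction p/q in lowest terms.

Part I: total draws C(18,6) = 18564; favorable C(14,6) = 3003; P = 11/68; answer 11/68
Part II: S1 = 11/68; threaded value p + q = 79; r = 15; cross terms: (33*-1 - 38*-27)=993, (38*31 - 35*-1)=1213, (35*1 - 15*31)=-430, (15*-27 - 33*1)=-438; twice the area = |1338| = 1338; area = 669; answer 669
Part III: S2 = 669; threaded value p + q = 670; c = 23; a(3) = 1*(-4) + 2*(30) - 1*(23) = 33; iterating: a(3)=33, a(4)=-5, a(5)=65, a(6)=22, a(7)=157, a(8)=136, a(9)=428, a(10)=543, a(11)=1263, a(12)=1921; answer 1921

1921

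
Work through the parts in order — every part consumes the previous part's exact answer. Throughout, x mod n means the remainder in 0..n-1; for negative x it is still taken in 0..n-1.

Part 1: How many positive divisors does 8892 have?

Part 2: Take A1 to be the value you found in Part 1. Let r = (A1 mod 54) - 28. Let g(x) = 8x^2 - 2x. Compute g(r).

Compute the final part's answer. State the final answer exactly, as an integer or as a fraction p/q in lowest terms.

Part 1: 8892 = 2^2 * 3^2 * 13 * 19; number of divisors = (2+1) * (2+1) * (1+1) * (1+1) = 36; answer 36
Part 2: A1 = 36; r = 8; 8*(8)^2 - 2*(8)^1 = (512) + (-16) = 496; answer 496

496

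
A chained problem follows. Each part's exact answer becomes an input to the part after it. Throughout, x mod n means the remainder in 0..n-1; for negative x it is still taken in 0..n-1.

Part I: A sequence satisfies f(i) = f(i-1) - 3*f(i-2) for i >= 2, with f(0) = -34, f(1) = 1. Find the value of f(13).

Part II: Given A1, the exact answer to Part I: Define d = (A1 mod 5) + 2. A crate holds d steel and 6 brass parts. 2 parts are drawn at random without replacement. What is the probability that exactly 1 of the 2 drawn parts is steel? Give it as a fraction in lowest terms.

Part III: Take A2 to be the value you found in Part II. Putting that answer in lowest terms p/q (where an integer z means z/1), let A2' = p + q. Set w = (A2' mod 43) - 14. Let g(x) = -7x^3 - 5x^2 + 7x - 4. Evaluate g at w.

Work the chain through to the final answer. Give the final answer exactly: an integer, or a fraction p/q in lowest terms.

Part I: f(2) = 1*(1) - 3*(-34) = 103; iterating: f(2)=103, f(3)=100, f(4)=-209, f(5)=-509, f(6)=118, f(7)=1645, f(8)=1291, f(9)=-3644, f(10)=-7517, f(11)=3415, f(12)=25966, f(13)=15721; answer 15721
Part II: A1 = 15721; d = 3; total draws C(9,2) = 36; favorable C(3,1)*C(6,1) = 18; P = 1/2; answer 1/2
Part III: A2 = 1/2; threaded value p + q = 3; w = -11; -7*(-11)^3 - 5*(-11)^2 + 7*(-11)^1 - 4 = (9317) + (-605) + (-77) + (-4) = 8631; answer 8631

8631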